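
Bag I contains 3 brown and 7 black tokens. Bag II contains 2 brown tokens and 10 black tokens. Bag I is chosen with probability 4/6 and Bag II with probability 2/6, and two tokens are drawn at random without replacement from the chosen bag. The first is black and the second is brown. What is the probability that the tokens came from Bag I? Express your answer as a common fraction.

P(E | Bag I) = 7/30; P(E | Bag II) = 5/33.
P(E) = 2/3·7/30 + 1/3·5/33 = 34/165.
By Bayes' rule, P(Bag I | E) = 7/45 / 34/165 = 77/102 ≈ 0.7549.

77/102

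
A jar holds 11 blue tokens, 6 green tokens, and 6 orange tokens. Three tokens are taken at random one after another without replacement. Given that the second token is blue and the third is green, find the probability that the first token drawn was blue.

10/21

P(first=blue and the second token is blue and the third is green) = (11/23)·(10/22)·(6/21) = 10/161.
P(E) = Σ over first color = 10/161 + 5/161 + 6/161 = 3/23.
By Bayes, P(first=blue | E) = 10/161 / 3/23 = 10/21 ≈ 0.4762.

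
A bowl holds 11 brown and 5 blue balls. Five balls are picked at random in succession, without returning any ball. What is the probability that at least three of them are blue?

101/728

Sum the hypergeometric tail for j = 3,…,5 blue balls.
Favorable = C(5,3)·C(11,2) + C(5,4)·C(11,1) + C(5,5)·C(11,0) = 606; total = C(16,5) = 4368.
P = 606/4368 = 101/728 ≈ 0.1387.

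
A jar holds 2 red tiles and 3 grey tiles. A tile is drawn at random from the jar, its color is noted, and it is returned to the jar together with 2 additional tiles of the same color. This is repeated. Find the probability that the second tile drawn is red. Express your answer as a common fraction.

Condition on the first draw. If first is red (prob 2/5), second-red has prob (4)/(7); if not (prob 3/5), it has prob 2/(7).
P = (2/5)·(4/7) + (3/5)·(2/7) = 2/5 ≈ 0.4000.

2/5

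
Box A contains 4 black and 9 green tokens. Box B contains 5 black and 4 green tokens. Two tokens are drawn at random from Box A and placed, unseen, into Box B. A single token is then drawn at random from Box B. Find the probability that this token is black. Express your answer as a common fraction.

73/143

Condition on how many of the transferred tokens are black (from Box A: 4 black of 13; then Box B has 11 total).
  0 black: C(4,0)C(9,2)/C(13,2) = 6/13; then P = 5/11
  1 black: C(4,1)C(9,1)/C(13,2) = 6/13; then P = 6/11
  2 black: C(4,2)C(9,0)/C(13,2) = 1/13; then P = 7/11
P(black from Box B) = 73/143 ≈ 0.5105.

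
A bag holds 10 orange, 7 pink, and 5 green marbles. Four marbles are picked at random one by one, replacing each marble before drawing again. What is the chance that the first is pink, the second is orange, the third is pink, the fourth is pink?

Multiply the conditional probability of each draw in order, with replacement (the composition resets each draw).
P = (7/22) · (10/22) · (7/22) · (7/22) = 1715/117128 ≈ 0.0146.

1715/117128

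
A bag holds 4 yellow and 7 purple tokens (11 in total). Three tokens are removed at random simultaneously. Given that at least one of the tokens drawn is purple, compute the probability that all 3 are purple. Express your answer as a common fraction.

P(all 3 purple) = C(7,3)/C(11,3) = 7/33; P(at least one purple) = 1 − C(4,3)/C(11,3) = 161/165.
Since 'all 3 purple' ⊆ 'at least one purple', P(all 3 | at least one) = 7/33 / 161/165 = 5/23 ≈ 0.2174.

5/23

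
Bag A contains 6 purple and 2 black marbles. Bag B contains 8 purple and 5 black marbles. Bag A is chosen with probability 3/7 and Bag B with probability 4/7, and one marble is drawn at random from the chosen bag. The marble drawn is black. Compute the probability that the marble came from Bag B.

80/119

P(black | Bag A) = 1/4; P(black | Bag B) = 5/13.
P(black) = 3/7·1/4 + 4/7·5/13 = 17/52.
By Bayes' rule, P(Bag B | black) = 20/91 / 17/52 = 80/119 ≈ 0.6723.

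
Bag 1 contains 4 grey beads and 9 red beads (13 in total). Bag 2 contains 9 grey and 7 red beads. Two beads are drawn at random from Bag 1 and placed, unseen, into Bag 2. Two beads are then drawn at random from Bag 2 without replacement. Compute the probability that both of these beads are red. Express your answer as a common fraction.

Condition on how many of the transferred beads are red (from Bag 1: 9 red of 13; then Bag 2 has 18 total).
  0 red: C(9,0)C(4,2)/C(13,2) = 1/13; then P = C(7,2)/C(18,2) = 7/51
  1 red: C(9,1)C(4,1)/C(13,2) = 6/13; then P = C(8,2)/C(18,2) = 28/153
  2 red: C(9,2)C(4,0)/C(13,2) = 6/13; then P = C(9,2)/C(18,2) = 4/17
P(both red) = 45/221 ≈ 0.2036.

45/221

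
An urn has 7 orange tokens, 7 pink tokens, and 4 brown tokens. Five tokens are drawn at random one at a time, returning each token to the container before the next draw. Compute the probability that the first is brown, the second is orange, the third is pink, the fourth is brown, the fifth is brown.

Multiply the conditional probability of each draw in order, with replacement (the composition resets each draw).
P = (4/18) · (7/18) · (7/18) · (4/18) · (4/18) = 98/59049 ≈ 0.0017.

98/59049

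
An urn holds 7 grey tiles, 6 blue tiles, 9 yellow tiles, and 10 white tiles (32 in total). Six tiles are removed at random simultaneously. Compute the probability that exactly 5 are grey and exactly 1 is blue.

Unordered draws without replacement: count favorable combinations over C(32,6).
Favorable = C(7,5) · C(6,1) · C(9,0) · C(10,0) = 126; total = C(32,6) = 906192.
P = 126/906192 = 1/7192 ≈ 0.0001.

1/7192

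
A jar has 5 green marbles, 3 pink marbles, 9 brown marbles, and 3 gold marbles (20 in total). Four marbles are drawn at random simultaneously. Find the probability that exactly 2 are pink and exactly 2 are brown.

36/1615

Unordered draws without replacement: count favorable combinations over C(20,4).
Favorable = C(5,0) · C(3,2) · C(9,2) · C(3,0) = 108; total = C(20,4) = 4845.
P = 108/4845 = 36/1615 ≈ 0.0223.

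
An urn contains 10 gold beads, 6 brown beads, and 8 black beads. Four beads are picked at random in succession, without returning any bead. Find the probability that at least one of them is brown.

1261/1771

Use the complement: P(at least one brown) = 1 − P(no brown).
P(none) = C(18,4)/C(24,4) = 3060/10626.
So P = 1 − 3060/10626 = 1261/1771 ≈ 0.7120.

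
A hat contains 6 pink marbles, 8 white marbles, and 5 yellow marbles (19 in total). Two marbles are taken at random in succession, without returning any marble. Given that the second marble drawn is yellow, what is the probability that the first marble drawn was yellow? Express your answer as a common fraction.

P(first=yellow and the second marble drawn is yellow) = (5/19)·(4/18) = 10/171.
P(the second marble drawn is yellow) = Σ over first color = 5/57 + 20/171 + 10/171 = 5/19.
By Bayes, P(first=yellow | the second marble drawn is yellow) = 10/171 / 5/19 = 2/9 ≈ 0.2222.

2/9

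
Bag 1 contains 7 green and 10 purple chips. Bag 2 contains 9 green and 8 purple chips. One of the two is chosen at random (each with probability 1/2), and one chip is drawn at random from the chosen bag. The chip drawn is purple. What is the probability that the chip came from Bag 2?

P(purple | Bag 1) = 10/17; P(purple | Bag 2) = 8/17.
P(purple) = 1/2·10/17 + 1/2·8/17 = 9/17.
By Bayes' rule, P(Bag 2 | purple) = 4/17 / 9/17 = 4/9 ≈ 0.4444.

4/9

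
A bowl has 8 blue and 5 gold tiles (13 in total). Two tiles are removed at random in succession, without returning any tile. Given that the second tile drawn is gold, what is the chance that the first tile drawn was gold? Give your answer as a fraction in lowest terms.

P(first=gold and the second tile drawn is gold) = (5/13)·(4/12) = 5/39.
P(the second tile drawn is gold) = Σ over first color = 10/39 + 5/39 = 5/13.
By Bayes, P(first=gold | the second tile drawn is gold) = 5/39 / 5/13 = 1/3 ≈ 0.3333.

1/3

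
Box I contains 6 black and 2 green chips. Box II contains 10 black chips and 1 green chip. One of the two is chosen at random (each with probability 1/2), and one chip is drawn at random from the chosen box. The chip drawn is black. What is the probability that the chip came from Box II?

P(black | Box I) = 3/4; P(black | Box II) = 10/11.
P(black) = 1/2·3/4 + 1/2·10/11 = 73/88.
By Bayes' rule, P(Box II | black) = 5/11 / 73/88 = 40/73 ≈ 0.5479.

40/73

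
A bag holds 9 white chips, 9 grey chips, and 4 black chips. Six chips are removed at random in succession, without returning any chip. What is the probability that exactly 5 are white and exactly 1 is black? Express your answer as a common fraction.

24/3553

Unordered draws without replacement: count favorable combinations over C(22,6).
Favorable = C(9,5) · C(9,0) · C(4,1) = 504; total = C(22,6) = 74613.
P = 504/74613 = 24/3553 ≈ 0.0068.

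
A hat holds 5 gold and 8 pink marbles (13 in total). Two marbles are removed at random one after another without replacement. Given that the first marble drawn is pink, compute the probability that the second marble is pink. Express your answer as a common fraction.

7/12

After removing 1 pink, the hat has 7 pink out of 12 remaining.
P(second is pink | given) = 7/12 ≈ 0.5833.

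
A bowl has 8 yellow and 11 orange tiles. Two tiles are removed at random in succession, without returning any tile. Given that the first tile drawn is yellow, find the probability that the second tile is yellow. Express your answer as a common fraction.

After removing 1 yellow, the bowl has 7 yellow out of 18 remaining.
P(second is yellow | given) = 7/18 ≈ 0.3889.

7/18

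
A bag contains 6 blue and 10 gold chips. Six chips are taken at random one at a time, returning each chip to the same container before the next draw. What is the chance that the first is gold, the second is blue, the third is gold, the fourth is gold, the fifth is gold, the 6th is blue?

5625/262144

Multiply the conditional probability of each draw in order, with replacement (the composition resets each draw).
P = (10/16) · (6/16) · (10/16) · (10/16) · (10/16) · (6/16) = 5625/262144 ≈ 0.0215.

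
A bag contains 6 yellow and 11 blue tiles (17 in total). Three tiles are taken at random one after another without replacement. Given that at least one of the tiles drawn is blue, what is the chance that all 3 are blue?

1/4

P(all 3 blue) = C(11,3)/C(17,3) = 33/136; P(at least one blue) = 1 − C(6,3)/C(17,3) = 33/34.
Since 'all 3 blue' ⊆ 'at least one blue', P(all 3 | at least one) = 33/136 / 33/34 = 1/4 ≈ 0.2500.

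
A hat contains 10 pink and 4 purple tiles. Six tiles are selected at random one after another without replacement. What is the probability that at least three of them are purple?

25/143

Sum the hypergeometric tail for j = 3,…,4 purple tiles.
Favorable = C(4,3)·C(10,3) + C(4,4)·C(10,2) = 525; total = C(14,6) = 3003.
P = 525/3003 = 25/143 ≈ 0.1748.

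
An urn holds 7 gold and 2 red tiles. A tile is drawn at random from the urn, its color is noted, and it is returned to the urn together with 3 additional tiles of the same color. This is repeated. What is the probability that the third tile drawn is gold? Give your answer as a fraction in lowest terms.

Sum over the four possibilities for the first two draws (gold/not-gold each), tracking how the gold count and total change by +3 per draw.
P(third is gold) = 7/9 ≈ 0.7778. (In a Pólya urn every draw has the same marginal probability 7/9.)

7/9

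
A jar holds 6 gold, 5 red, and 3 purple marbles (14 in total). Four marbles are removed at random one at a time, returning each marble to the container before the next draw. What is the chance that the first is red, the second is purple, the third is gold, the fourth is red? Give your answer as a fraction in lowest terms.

Multiply the conditional probability of each draw in order, with replacement (the composition resets each draw).
P = (5/14) · (3/14) · (6/14) · (5/14) = 225/19208 ≈ 0.0117.

225/19208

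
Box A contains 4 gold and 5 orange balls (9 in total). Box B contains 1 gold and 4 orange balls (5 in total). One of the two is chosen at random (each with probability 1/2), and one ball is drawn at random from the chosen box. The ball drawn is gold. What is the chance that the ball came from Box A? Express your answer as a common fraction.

P(gold | Box A) = 4/9; P(gold | Box B) = 1/5.
P(gold) = 1/2·4/9 + 1/2·1/5 = 29/90.
By Bayes' rule, P(Box A | gold) = 2/9 / 29/90 = 20/29 ≈ 0.6897.

20/29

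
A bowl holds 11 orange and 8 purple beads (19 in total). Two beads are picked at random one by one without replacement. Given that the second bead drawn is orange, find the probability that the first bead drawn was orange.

5/9

P(first=orange and the second bead drawn is orange) = (11/19)·(10/18) = 55/171.
P(the second bead drawn is orange) = Σ over first color = 55/171 + 44/171 = 11/19.
By Bayes, P(first=orange | the second bead drawn is orange) = 55/171 / 11/19 = 5/9 ≈ 0.5556.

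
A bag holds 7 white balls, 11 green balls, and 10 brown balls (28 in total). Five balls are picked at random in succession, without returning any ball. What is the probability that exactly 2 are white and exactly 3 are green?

Unordered draws without replacement: count favorable combinations over C(28,5).
Favorable = C(7,2) · C(11,3) · C(10,0) = 3465; total = C(28,5) = 98280.
P = 3465/98280 = 11/312 ≈ 0.0353.

11/312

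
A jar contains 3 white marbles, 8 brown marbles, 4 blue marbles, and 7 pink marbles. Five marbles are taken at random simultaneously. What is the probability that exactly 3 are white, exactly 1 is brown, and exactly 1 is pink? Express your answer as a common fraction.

4/1881

Unordered draws without replacement: count favorable combinations over C(22,5).
Favorable = C(3,3) · C(8,1) · C(4,0) · C(7,1) = 56; total = C(22,5) = 26334.
P = 56/26334 = 4/1881 ≈ 0.0021.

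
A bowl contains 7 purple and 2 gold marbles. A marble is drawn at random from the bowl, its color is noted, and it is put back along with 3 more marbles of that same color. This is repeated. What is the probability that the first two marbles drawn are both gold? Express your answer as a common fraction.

After a gold draw the bowl holds 5 gold out of 12.
P = (2/9)·(5/12) = 5/54 ≈ 0.0926.

5/54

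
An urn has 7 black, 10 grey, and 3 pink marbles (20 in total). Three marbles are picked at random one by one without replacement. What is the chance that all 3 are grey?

2/19

Multiply the conditional probability of each draw in order, without replacement, so each draw removes one from its color and from the total.
P = (10/20) · (9/19) · (8/18) = 2/19 ≈ 0.1053.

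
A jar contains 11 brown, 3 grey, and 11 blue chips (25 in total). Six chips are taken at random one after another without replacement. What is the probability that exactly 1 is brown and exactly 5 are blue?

33/1150

Unordered draws without replacement: count favorable combinations over C(25,6).
Favorable = C(11,1) · C(3,0) · C(11,5) = 5082; total = C(25,6) = 177100.
P = 5082/177100 = 33/1150 ≈ 0.0287.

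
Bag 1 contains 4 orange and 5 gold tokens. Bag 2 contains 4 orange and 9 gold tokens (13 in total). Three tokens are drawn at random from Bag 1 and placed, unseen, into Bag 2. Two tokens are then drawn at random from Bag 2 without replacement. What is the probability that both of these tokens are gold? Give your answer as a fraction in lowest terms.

311/720

Condition on how many of the transferred tokens are gold (from Bag 1: 5 gold of 9; then Bag 2 has 16 total).
  0 gold: C(5,0)C(4,3)/C(9,3) = 1/21; then P = C(9,2)/C(16,2) = 3/10
  1 gold: C(5,1)C(4,2)/C(9,3) = 5/14; then P = C(10,2)/C(16,2) = 3/8
  2 gold: C(5,2)C(4,1)/C(9,3) = 10/21; then P = C(11,2)/C(16,2) = 11/24
  3 gold: C(5,3)C(4,0)/C(9,3) = 5/42; then P = C(12,2)/C(16,2) = 11/20
P(both gold) = 311/720 ≈ 0.4319.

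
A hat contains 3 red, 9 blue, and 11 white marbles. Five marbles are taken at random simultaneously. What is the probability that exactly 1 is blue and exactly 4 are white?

Unordered draws without replacement: count favorable combinations over C(23,5).
Favorable = C(3,0) · C(9,1) · C(11,4) = 2970; total = C(23,5) = 33649.
P = 2970/33649 = 270/3059 ≈ 0.0883.

270/3059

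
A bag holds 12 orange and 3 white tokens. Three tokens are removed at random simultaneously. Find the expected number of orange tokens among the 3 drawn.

By linearity of expectation, E[X] = Σ P(draw i is orange); by symmetry each draw (even without replacement) has P(orange) = 12/15.
E[X] = 3 · 12/15 = 12/5 ≈ 2.4000.

12/5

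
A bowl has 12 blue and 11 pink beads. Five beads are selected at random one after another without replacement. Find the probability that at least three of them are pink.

Sum the hypergeometric tail for j = 3,…,5 pink beads.
Favorable = C(11,3)·C(12,2) + C(11,4)·C(12,1) + C(11,5)·C(12,0) = 15312; total = C(23,5) = 33649.
P = 15312/33649 = 1392/3059 ≈ 0.4551.

1392/3059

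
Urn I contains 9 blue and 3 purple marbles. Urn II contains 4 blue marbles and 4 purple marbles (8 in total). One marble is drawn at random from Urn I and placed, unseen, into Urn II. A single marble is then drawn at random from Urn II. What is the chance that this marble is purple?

17/36

Condition on how many of the transferred marbles are purple (from Urn I: 3 purple of 12; then Urn II has 9 total).
  0 purple: C(3,0)C(9,1)/C(12,1) = 3/4; then P = 4/9
  1 purple: C(3,1)C(9,0)/C(12,1) = 1/4; then P = 5/9
P(purple from Urn II) = 17/36 ≈ 0.4722.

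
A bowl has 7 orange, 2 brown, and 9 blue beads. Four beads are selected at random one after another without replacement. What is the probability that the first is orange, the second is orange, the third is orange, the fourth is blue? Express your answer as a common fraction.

7/272

Multiply the conditional probability of each draw in order, without replacement, so each draw removes one from its color and from the total.
P = (7/18) · (6/17) · (5/16) · (9/15) = 7/272 ≈ 0.0257.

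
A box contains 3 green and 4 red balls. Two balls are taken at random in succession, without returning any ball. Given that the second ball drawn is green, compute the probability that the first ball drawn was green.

1/3

P(first=green and the second ball drawn is green) = (3/7)·(2/6) = 1/7.
P(the second ball drawn is green) = Σ over first color = 1/7 + 2/7 = 3/7.
By Bayes, P(first=green | the second ball drawn is green) = 1/7 / 3/7 = 1/3 ≈ 0.3333.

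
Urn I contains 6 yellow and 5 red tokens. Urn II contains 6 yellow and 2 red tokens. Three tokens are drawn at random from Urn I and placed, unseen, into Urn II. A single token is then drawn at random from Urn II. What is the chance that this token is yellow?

Condition on how many of the transferred tokens are yellow (from Urn I: 6 yellow of 11; then Urn II has 11 total).
  0 yellow: C(6,0)C(5,3)/C(11,3) = 2/33; then P = 6/11
  1 yellow: C(6,1)C(5,2)/C(11,3) = 4/11; then P = 7/11
  2 yellow: C(6,2)C(5,1)/C(11,3) = 5/11; then P = 8/11
  3 yellow: C(6,3)C(5,0)/C(11,3) = 4/33; then P = 9/11
P(yellow from Urn II) = 84/121 ≈ 0.6942.

84/121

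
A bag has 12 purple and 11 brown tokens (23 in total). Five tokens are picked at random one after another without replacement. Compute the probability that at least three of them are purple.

1667/3059

Sum the hypergeometric tail for j = 3,…,5 purple tokens.
Favorable = C(12,3)·C(11,2) + C(12,4)·C(11,1) + C(12,5)·C(11,0) = 18337; total = C(23,5) = 33649.
P = 18337/33649 = 1667/3059 ≈ 0.5449.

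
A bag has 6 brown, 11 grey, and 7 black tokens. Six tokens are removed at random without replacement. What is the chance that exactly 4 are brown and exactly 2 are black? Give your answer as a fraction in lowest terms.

45/19228

Unordered draws without replacement: count favorable combinations over C(24,6).
Favorable = C(6,4) · C(11,0) · C(7,2) = 315; total = C(24,6) = 134596.
P = 315/134596 = 45/19228 ≈ 0.0023.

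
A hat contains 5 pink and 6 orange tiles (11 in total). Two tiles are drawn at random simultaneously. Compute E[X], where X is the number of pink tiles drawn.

10/11

By linearity of expectation, E[X] = Σ P(draw i is pink); by symmetry each draw (even without replacement) has P(pink) = 5/11.
E[X] = 2 · 5/11 = 10/11 ≈ 0.9091.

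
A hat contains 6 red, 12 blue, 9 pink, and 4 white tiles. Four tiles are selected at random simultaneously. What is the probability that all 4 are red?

Unordered draws without replacement: count favorable combinations over C(31,4).
Favorable = C(6,4) · C(12,0) · C(9,0) · C(4,0) = 15; total = C(31,4) = 31465.
P = 15/31465 = 3/6293 ≈ 0.0005.

3/6293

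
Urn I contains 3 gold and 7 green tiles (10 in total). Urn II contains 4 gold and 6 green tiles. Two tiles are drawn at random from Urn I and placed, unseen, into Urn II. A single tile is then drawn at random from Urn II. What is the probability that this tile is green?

Condition on how many of the transferred tiles are green (from Urn I: 7 green of 10; then Urn II has 12 total).
  0 green: C(7,0)C(3,2)/C(10,2) = 1/15; then P = 6/12
  1 green: C(7,1)C(3,1)/C(10,2) = 7/15; then P = 7/12
  2 green: C(7,2)C(3,0)/C(10,2) = 7/15; then P = 8/12
P(green from Urn II) = 37/60 ≈ 0.6167.

37/60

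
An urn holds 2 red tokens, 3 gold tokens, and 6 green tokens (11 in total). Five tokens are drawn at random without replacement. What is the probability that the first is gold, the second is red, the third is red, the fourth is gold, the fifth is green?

1/770

Multiply the conditional probability of each draw in order, without replacement, so each draw removes one from its color and from the total.
P = (3/11) · (2/10) · (1/9) · (2/8) · (6/7) = 1/770 ≈ 0.0013.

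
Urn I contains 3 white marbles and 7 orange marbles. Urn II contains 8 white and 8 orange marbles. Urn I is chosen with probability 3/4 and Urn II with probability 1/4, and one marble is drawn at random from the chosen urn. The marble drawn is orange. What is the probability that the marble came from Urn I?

P(orange | Urn I) = 7/10; P(orange | Urn II) = 1/2.
P(orange) = 3/4·7/10 + 1/4·1/2 = 13/20.
By Bayes' rule, P(Urn I | orange) = 21/40 / 13/20 = 21/26 ≈ 0.8077.

21/26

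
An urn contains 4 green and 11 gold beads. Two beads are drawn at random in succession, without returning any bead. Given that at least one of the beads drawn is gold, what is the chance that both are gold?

P(both gold) = C(11,2)/C(15,2) = 11/21; P(at least one gold) = 1 − C(4,2)/C(15,2) = 33/35.
Since 'both gold' ⊆ 'at least one gold', P(both | at least one) = 11/21 / 33/35 = 5/9 ≈ 0.5556.

5/9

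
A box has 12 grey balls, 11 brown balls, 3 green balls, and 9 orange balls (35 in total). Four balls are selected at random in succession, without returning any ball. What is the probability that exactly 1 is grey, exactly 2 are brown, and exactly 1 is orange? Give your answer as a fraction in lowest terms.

Unordered draws without replacement: count favorable combinations over C(35,4).
Favorable = C(12,1) · C(11,2) · C(3,0) · C(9,1) = 5940; total = C(35,4) = 52360.
P = 5940/52360 = 27/238 ≈ 0.1134.

27/238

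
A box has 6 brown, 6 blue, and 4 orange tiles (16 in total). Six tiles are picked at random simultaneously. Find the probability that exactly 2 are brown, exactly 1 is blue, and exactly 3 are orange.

45/1001

Unordered draws without replacement: count favorable combinations over C(16,6).
Favorable = C(6,2) · C(6,1) · C(4,3) = 360; total = C(16,6) = 8008.
P = 360/8008 = 45/1001 ≈ 0.0450.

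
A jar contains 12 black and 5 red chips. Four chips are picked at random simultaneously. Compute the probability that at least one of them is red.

Use the complement: P(at least one red) = 1 − P(no red).
P(none) = C(12,4)/C(17,4) = 495/2380.
So P = 1 − 495/2380 = 377/476 ≈ 0.7920.

377/476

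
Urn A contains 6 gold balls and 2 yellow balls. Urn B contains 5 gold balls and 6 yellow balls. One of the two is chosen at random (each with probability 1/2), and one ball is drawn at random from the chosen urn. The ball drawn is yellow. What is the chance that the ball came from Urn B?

24/35

P(yellow | Urn A) = 1/4; P(yellow | Urn B) = 6/11.
P(yellow) = 1/2·1/4 + 1/2·6/11 = 35/88.
By Bayes' rule, P(Urn B | yellow) = 3/11 / 35/88 = 24/35 ≈ 0.6857.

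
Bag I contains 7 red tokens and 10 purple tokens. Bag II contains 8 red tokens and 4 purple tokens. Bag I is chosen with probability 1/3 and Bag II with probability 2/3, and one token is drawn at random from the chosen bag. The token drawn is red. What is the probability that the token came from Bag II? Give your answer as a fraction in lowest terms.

68/89

P(red | Bag I) = 7/17; P(red | Bag II) = 2/3.
P(red) = 1/3·7/17 + 2/3·2/3 = 89/153.
By Bayes' rule, P(Bag II | red) = 4/9 / 89/153 = 68/89 ≈ 0.7640.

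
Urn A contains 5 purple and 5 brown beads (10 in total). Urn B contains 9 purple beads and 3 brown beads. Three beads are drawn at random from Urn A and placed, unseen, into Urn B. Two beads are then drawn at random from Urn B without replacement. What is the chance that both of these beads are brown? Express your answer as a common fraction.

Condition on how many of the transferred beads are brown (from Urn A: 5 brown of 10; then Urn B has 15 total).
  0 brown: C(5,0)C(5,3)/C(10,3) = 1/12; then P = C(3,2)/C(15,2) = 1/35
  1 brown: C(5,1)C(5,2)/C(10,3) = 5/12; then P = C(4,2)/C(15,2) = 2/35
  2 brown: C(5,2)C(5,1)/C(10,3) = 5/12; then P = C(5,2)/C(15,2) = 2/21
  3 brown: C(5,3)C(5,0)/C(10,3) = 1/12; then P = C(6,2)/C(15,2) = 1/7
P(both brown) = 7/90 ≈ 0.0778.

7/90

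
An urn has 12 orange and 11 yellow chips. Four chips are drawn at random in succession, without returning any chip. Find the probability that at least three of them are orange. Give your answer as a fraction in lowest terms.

Sum the hypergeometric tail for j = 3,…,4 orange chips.
Favorable = C(12,3)·C(11,1) + C(12,4)·C(11,0) = 2915; total = C(23,4) = 8855.
P = 2915/8855 = 53/161 ≈ 0.3292.

53/161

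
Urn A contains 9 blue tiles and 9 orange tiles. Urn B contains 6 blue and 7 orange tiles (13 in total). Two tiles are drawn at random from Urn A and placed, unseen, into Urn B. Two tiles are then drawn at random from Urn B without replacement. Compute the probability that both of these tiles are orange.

Condition on how many of the transferred tiles are orange (from Urn A: 9 orange of 18; then Urn B has 15 total).
  0 orange: C(9,0)C(9,2)/C(18,2) = 4/17; then P = C(7,2)/C(15,2) = 1/5
  1 orange: C(9,1)C(9,1)/C(18,2) = 9/17; then P = C(8,2)/C(15,2) = 4/15
  2 orange: C(9,2)C(9,0)/C(18,2) = 4/17; then P = C(9,2)/C(15,2) = 12/35
P(both orange) = 32/119 ≈ 0.2689.

32/119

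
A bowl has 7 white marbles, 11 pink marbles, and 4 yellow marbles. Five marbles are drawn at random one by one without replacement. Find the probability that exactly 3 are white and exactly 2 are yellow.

5/627

Unordered draws without replacement: count favorable combinations over C(22,5).
Favorable = C(7,3) · C(11,0) · C(4,2) = 210; total = C(22,5) = 26334.
P = 210/26334 = 5/627 ≈ 0.0080.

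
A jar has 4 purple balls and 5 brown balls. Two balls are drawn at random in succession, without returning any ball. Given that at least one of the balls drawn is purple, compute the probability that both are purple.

3/13

P(both purple) = C(4,2)/C(9,2) = 1/6; P(at least one purple) = 1 − C(5,2)/C(9,2) = 13/18.
Since 'both purple' ⊆ 'at least one purple', P(both | at least one) = 1/6 / 13/18 = 3/13 ≈ 0.2308.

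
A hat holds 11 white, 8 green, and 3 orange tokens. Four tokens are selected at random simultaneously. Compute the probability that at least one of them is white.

127/133

Use the complement: P(at least one white) = 1 − P(no white).
P(none) = C(11,4)/C(22,4) = 330/7315.
So P = 1 − 330/7315 = 127/133 ≈ 0.9549.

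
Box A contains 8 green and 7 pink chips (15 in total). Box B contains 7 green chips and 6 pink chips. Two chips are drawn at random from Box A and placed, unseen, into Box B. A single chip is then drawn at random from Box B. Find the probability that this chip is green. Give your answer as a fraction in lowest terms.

Condition on how many of the transferred chips are green (from Box A: 8 green of 15; then Box B has 15 total).
  0 green: C(8,0)C(7,2)/C(15,2) = 1/5; then P = 7/15
  1 green: C(8,1)C(7,1)/C(15,2) = 8/15; then P = 8/15
  2 green: C(8,2)C(7,0)/C(15,2) = 4/15; then P = 9/15
P(green from Box B) = 121/225 ≈ 0.5378.

121/225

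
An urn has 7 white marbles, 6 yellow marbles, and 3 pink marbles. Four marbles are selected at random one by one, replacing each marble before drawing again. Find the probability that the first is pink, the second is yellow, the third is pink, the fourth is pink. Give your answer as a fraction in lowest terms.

81/32768

Multiply the conditional probability of each draw in order, with replacement (the composition resets each draw).
P = (3/16) · (6/16) · (3/16) · (3/16) = 81/32768 ≈ 0.0025.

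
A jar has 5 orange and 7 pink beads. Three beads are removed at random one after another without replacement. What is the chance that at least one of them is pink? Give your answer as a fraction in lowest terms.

21/22

Use the complement: P(at least one pink) = 1 − P(no pink).
P(none) = C(5,3)/C(12,3) = 10/220.
So P = 1 − 10/220 = 21/22 ≈ 0.9545.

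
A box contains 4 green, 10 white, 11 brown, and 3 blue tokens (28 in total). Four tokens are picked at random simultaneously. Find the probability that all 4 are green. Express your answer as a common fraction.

1/20475

Unordered draws without replacement: count favorable combinations over C(28,4).
Favorable = C(4,4) · C(10,0) · C(11,0) · C(3,0) = 1; total = C(28,4) = 20475.
P = 1/20475 = 1/20475 ≈ 0.0000.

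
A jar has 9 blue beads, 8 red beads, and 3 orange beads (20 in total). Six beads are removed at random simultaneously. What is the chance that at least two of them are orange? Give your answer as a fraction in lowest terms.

23/114

Sum the hypergeometric tail for j = 2,…,3 orange beads.
Favorable = C(3,2)·C(17,4) + C(3,3)·C(17,3) = 7820; total = C(20,6) = 38760.
P = 7820/38760 = 23/114 ≈ 0.2018.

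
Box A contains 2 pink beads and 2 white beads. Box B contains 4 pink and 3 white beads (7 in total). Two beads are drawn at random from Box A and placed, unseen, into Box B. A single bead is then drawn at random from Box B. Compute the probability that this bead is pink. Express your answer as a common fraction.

5/9

Condition on how many of the transferred beads are pink (from Box A: 2 pink of 4; then Box B has 9 total).
  0 pink: C(2,0)C(2,2)/C(4,2) = 1/6; then P = 4/9
  1 pink: C(2,1)C(2,1)/C(4,2) = 2/3; then P = 5/9
  2 pink: C(2,2)C(2,0)/C(4,2) = 1/6; then P = 6/9
P(pink from Box B) = 5/9 ≈ 0.5556.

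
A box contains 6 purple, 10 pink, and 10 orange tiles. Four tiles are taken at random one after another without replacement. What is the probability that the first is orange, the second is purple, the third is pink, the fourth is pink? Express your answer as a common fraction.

9/598

Multiply the conditional probability of each draw in order, without replacement, so each draw removes one from its color and from the total.
P = (10/26) · (6/25) · (10/24) · (9/23) = 9/598 ≈ 0.0151.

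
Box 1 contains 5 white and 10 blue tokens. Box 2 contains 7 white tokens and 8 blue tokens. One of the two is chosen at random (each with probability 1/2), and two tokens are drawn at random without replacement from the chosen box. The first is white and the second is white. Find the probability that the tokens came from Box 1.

10/31

P(E | Box 1) = 2/21; P(E | Box 2) = 1/5.
P(E) = 1/2·2/21 + 1/2·1/5 = 31/210.
By Bayes' rule, P(Box 1 | E) = 1/21 / 31/210 = 10/31 ≈ 0.3226.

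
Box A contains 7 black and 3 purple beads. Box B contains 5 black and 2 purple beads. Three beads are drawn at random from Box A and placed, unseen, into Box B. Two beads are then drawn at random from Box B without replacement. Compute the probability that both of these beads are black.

Condition on how many of the transferred beads are black (from Box A: 7 black of 10; then Box B has 10 total).
  0 black: C(7,0)C(3,3)/C(10,3) = 1/120; then P = C(5,2)/C(10,2) = 2/9
  1 black: C(7,1)C(3,2)/C(10,3) = 7/40; then P = C(6,2)/C(10,2) = 1/3
  2 black: C(7,2)C(3,1)/C(10,3) = 21/40; then P = C(7,2)/C(10,2) = 7/15
  3 black: C(7,3)C(3,0)/C(10,3) = 7/24; then P = C(8,2)/C(10,2) = 28/45
P(both black) = 73/150 ≈ 0.4867.

73/150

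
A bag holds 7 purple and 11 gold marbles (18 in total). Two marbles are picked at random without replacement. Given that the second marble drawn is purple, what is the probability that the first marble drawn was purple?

P(first=purple and the second marble drawn is purple) = (7/18)·(6/17) = 7/51.
P(the second marble drawn is purple) = Σ over first color = 7/51 + 77/306 = 7/18.
By Bayes, P(first=purple | the second marble drawn is purple) = 7/51 / 7/18 = 6/17 ≈ 0.3529.

6/17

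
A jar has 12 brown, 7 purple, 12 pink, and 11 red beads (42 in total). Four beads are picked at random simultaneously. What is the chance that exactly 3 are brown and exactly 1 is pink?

88/3731

Unordered draws without replacement: count favorable combinations over C(42,4).
Favorable = C(12,3) · C(7,0) · C(12,1) · C(11,0) = 2640; total = C(42,4) = 111930.
P = 2640/111930 = 88/3731 ≈ 0.0236.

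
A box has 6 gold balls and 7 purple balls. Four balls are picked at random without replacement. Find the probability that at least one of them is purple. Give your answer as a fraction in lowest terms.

Use the complement: P(at least one purple) = 1 − P(no purple).
P(none) = C(6,4)/C(13,4) = 15/715.
So P = 1 − 15/715 = 140/143 ≈ 0.9790.

140/143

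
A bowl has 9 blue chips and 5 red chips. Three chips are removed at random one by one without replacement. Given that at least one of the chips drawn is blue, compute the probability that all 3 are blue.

14/59

P(all 3 blue) = C(9,3)/C(14,3) = 3/13; P(at least one blue) = 1 − C(5,3)/C(14,3) = 177/182.
Since 'all 3 blue' ⊆ 'at least one blue', P(all 3 | at least one) = 3/13 / 177/182 = 14/59 ≈ 0.2373.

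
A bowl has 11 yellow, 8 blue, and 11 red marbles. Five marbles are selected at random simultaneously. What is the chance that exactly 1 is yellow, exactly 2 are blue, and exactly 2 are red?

1210/10179

Unordered draws without replacement: count favorable combinations over C(30,5).
Favorable = C(11,1) · C(8,2) · C(11,2) = 16940; total = C(30,5) = 142506.
P = 16940/142506 = 1210/10179 ≈ 0.1189.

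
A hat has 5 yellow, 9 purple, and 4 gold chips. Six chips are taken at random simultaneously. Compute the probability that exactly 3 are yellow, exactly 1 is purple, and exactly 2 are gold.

Unordered draws without replacement: count favorable combinations over C(18,6).
Favorable = C(5,3) · C(9,1) · C(4,2) = 540; total = C(18,6) = 18564.
P = 540/18564 = 45/1547 ≈ 0.0291.

45/1547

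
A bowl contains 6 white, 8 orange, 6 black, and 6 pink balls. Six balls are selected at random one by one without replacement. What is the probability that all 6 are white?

1/230230

Unordered draws without replacement: count favorable combinations over C(26,6).
Favorable = C(6,6) · C(8,0) · C(6,0) · C(6,0) = 1; total = C(26,6) = 230230.
P = 1/230230 = 1/230230 ≈ 0.0000.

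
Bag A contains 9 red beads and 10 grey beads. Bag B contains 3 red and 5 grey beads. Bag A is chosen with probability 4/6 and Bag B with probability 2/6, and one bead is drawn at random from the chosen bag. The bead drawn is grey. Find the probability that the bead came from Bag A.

32/51

P(grey | Bag A) = 10/19; P(grey | Bag B) = 5/8.
P(grey) = 2/3·10/19 + 1/3·5/8 = 85/152.
By Bayes' rule, P(Bag A | grey) = 20/57 / 85/152 = 32/51 ≈ 0.6275.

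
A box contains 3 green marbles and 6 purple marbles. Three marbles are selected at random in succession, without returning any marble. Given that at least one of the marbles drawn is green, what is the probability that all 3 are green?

1/64

P(all 3 green) = C(3,3)/C(9,3) = 1/84; P(at least one green) = 1 − C(6,3)/C(9,3) = 16/21.
Since 'all 3 green' ⊆ 'at least one green', P(all 3 | at least one) = 1/84 / 16/21 = 1/64 ≈ 0.0156.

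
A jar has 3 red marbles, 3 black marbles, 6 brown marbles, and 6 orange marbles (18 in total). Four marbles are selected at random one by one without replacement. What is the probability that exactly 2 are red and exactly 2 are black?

1/340

Unordered draws without replacement: count favorable combinations over C(18,4).
Favorable = C(3,2) · C(3,2) · C(6,0) · C(6,0) = 9; total = C(18,4) = 3060.
P = 9/3060 = 1/340 ≈ 0.0029.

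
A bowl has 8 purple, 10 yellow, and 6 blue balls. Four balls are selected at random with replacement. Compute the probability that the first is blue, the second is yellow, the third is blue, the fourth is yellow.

Multiply the conditional probability of each draw in order, with replacement (the composition resets each draw).
P = (6/24) · (10/24) · (6/24) · (10/24) = 25/2304 ≈ 0.0109.

25/2304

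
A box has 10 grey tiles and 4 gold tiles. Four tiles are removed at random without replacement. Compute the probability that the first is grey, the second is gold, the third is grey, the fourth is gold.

45/1001

Multiply the conditional probability of each draw in order, without replacement, so each draw removes one from its color and from the total.
P = (10/14) · (4/13) · (9/12) · (3/11) = 45/1001 ≈ 0.0450.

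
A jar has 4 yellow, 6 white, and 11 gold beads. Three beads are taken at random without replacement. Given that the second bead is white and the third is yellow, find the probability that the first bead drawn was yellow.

3/19

P(first=yellow and the second bead is white and the third is yellow) = (4/21)·(6/20)·(3/19) = 6/665.
P(E) = Σ over first color = 6/665 + 2/133 + 22/665 = 2/35.
By Bayes, P(first=yellow | E) = 6/665 / 2/35 = 3/19 ≈ 0.1579.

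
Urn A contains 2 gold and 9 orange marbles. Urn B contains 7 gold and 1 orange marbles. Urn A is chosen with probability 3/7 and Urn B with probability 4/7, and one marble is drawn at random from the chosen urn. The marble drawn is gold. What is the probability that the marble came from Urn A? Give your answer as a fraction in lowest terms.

P(gold | Urn A) = 2/11; P(gold | Urn B) = 7/8.
P(gold) = 3/7·2/11 + 4/7·7/8 = 89/154.
By Bayes' rule, P(Urn A | gold) = 6/77 / 89/154 = 12/89 ≈ 0.1348.

12/89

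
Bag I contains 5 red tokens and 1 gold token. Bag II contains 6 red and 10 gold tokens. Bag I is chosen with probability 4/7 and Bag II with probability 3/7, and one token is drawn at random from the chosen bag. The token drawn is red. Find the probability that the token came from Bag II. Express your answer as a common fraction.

P(red | Bag I) = 5/6; P(red | Bag II) = 3/8.
P(red) = 4/7·5/6 + 3/7·3/8 = 107/168.
By Bayes' rule, P(Bag II | red) = 9/56 / 107/168 = 27/107 ≈ 0.2523.

27/107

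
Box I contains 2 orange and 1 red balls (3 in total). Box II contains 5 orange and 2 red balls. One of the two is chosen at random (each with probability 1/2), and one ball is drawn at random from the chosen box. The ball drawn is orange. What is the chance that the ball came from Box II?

15/29

P(orange | Box I) = 2/3; P(orange | Box II) = 5/7.
P(orange) = 1/2·2/3 + 1/2·5/7 = 29/42.
By Bayes' rule, P(Box II | orange) = 5/14 / 29/42 = 15/29 ≈ 0.5172.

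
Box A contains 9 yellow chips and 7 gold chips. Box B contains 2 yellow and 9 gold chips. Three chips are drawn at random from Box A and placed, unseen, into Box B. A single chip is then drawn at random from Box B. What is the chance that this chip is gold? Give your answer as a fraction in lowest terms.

165/224

Condition on how many of the transferred chips are gold (from Box A: 7 gold of 16; then Box B has 14 total).
  0 gold: C(7,0)C(9,3)/C(16,3) = 3/20; then P = 9/14
  1 gold: C(7,1)C(9,2)/C(16,3) = 9/20; then P = 10/14
  2 gold: C(7,2)C(9,1)/C(16,3) = 27/80; then P = 11/14
  3 gold: C(7,3)C(9,0)/C(16,3) = 1/16; then P = 12/14
P(gold from Box B) = 165/224 ≈ 0.7366.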